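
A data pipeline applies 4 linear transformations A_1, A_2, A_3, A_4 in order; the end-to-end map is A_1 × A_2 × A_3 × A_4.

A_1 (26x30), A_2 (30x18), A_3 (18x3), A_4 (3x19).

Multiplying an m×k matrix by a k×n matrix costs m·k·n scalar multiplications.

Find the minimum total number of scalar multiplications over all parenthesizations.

5442

Adjacent pairs: A_1A_2 = 26·30·18 = 14040; A_2A_3 = 30·18·3 = 1620; A_3A_4 = 18·3·19 = 1026.
Length 3: A_1..A_3: k=1: 0+1620+26·30·3=3960; k=2: 14040+0+26·18·3=15444 → min 3960 | A_2..A_4: k=2: 0+1026+30·18·19=11286; k=3: 1620+0+30·3·19=3330 → min 3330.
Length 4: A_1..A_4: k=1: 0+3330+26·30·19=18150; k=2: 14040+1026+26·18·19=23958; k=3: 3960+0+26·3·19=5442 → min 5442.
Optimal order: ((A_1 × (A_2 × A_3)) × A_4) with cost 5442.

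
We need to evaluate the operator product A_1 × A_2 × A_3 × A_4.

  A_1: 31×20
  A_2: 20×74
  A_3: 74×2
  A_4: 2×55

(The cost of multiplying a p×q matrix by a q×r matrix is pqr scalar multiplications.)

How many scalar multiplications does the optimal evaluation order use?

Adjacent pairs: A_1A_2 = 31·20·74 = 45880; A_2A_3 = 20·74·2 = 2960; A_3A_4 = 74·2·55 = 8140.
Length 3: A_1..A_3: k=1: 0+2960+31·20·2=4200; k=2: 45880+0+31·74·2=50468 → min 4200 | A_2..A_4: k=2: 0+8140+20·74·55=89540; k=3: 2960+0+20·2·55=5160 → min 5160.
Length 4: A_1..A_4: k=1: 0+5160+31·20·55=39260; k=2: 45880+8140+31·74·55=180190; k=3: 4200+0+31·2·55=7610 → min 7610.
Optimal order: ((A_1 × (A_2 × A_3)) × A_4) with cost 7610.

7610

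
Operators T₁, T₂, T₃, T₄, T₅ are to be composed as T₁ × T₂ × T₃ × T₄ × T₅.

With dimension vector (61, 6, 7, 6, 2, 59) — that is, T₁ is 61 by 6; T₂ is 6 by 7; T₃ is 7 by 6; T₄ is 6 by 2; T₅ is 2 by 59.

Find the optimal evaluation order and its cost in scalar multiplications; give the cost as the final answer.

Adjacent pairs: T₁T₂ = 61·6·7 = 2562; T₂T₃ = 6·7·6 = 252; T₃T₄ = 7·6·2 = 84; T₄T₅ = 6·2·59 = 708.
Length 3: T₁..T₃: k=1: 0+252+61·6·6=2448; k=2: 2562+0+61·7·6=5124 → min 2448 | T₂..T₄: k=2: 0+84+6·7·2=168; k=3: 252+0+6·6·2=324 → min 168 | T₃..T₅: k=3: 0+708+7·6·59=3186; k=4: 84+0+7·2·59=910 → min 910.
Length 4: T₁..T₄: k=1: 0+168+61·6·2=900; k=2: 2562+84+61·7·2=3500; k=3: 2448+0+61·6·2=3180 → min 900 | T₂..T₅: k=2: 0+910+6·7·59=3388; k=3: 252+708+6·6·59=3084; k=4: 168+0+6·2·59=876 → min 876.
Length 5: T₁..T₅: k=1: 0+876+61·6·59=22470; k=2: 2562+910+61·7·59=28665; k=3: 2448+708+61·6·59=24750; k=4: 900+0+61·2·59=8098 → min 8098.
Optimal parenthesization: ((T₁ × (T₂ × (T₃ × T₄))) × T₅) with cost 8098.

8098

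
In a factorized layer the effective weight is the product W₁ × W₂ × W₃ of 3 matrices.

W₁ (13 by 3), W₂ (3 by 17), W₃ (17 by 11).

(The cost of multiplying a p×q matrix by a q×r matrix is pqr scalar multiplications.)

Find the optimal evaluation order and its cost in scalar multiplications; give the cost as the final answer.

(W₁ × (W₂ × W₃)): cost 990.
((W₁ × W₂) × W₃): cost 3094.
Optimal: (W₁ × (W₂ × W₃)) with cost 990.

990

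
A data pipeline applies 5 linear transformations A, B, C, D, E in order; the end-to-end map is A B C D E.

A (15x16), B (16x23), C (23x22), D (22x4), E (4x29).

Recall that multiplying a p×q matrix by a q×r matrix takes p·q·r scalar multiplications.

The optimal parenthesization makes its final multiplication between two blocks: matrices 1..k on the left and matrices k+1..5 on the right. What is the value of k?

Adjacent pairs: AB = 15·16·23 = 5520; BC = 16·23·22 = 8096; CD = 23·22·4 = 2024; DE = 22·4·29 = 2552.
Length 3: A..C: k=1: 0+8096+15·16·22=13376; k=2: 5520+0+15·23·22=13110 → min 13110 | B..D: k=2: 0+2024+16·23·4=3496; k=3: 8096+0+16·22·4=9504 → min 3496 | C..E: k=3: 0+2552+23·22·29=17226; k=4: 2024+0+23·4·29=4692 → min 4692.
Length 4: A..D: k=1: 0+3496+15·16·4=4456; k=2: 5520+2024+15·23·4=8924; k=3: 13110+0+15·22·4=14430 → min 4456 | B..E: k=2: 0+4692+16·23·29=15364; k=3: 8096+2552+16·22·29=20856; k=4: 3496+0+16·4·29=5352 → min 5352.
Top-level splits: k=1: (A..A)·(B..E) → 0+5352+15·16·29 = 12312; k=2: (A..B)·(C..E) → 5520+4692+15·23·29 = 20217; k=3: (A..C)·(D..E) → 13110+2552+15·22·29 = 25232; k=4: (A..D)·(E..E) → 4456+0+15·4·29 = 6196.
Best split is after D, i.e. k = 4.

4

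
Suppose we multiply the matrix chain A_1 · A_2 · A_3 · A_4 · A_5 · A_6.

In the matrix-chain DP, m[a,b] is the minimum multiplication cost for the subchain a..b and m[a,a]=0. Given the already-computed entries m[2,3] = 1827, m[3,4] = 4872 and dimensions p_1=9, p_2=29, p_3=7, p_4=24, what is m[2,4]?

3339

m[2,4] = min over k∈[2,3] of m[2,k]+m[k+1,4]+p_{1}·p_k·p_{4}.
k=2: 0 + 4872 + 9·29·24 = 11136; k=3: 1827 + 0 + 9·7·24 = 3339.
Minimum: 3339 at k=3.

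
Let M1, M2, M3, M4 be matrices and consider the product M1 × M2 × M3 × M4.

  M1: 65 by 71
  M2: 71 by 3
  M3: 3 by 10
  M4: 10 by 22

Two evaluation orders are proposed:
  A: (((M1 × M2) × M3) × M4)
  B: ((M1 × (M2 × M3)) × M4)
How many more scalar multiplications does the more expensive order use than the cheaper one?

32485

Order A = (((M1 × M2) × M3) × M4): (M1 × M2): 65×71 by 71×3 → 65×3, cost 65·71·3 = 13845; ((M1 × M2) × M3): 65×3 by 3×10 → 65×10, cost 65·3·10 = 1950; cumulative 15795; (((M1 × M2) × M3) × M4): 65×10 by 10×22 → 65×22, cost 65·10·22 = 14300; cumulative 30095. Total 30095.
Order B = ((M1 × (M2 × M3)) × M4): (M2 × M3): 71×3 by 3×10 → 71×10, cost 71·3·10 = 2130; (M1 × (M2 × M3)): 65×71 by 71×10 → 65×10, cost 65·71·10 = 46150; cumulative 48280; ((M1 × (M2 × M3)) × M4): 65×10 by 10×22 → 65×22, cost 65·10·22 = 14300; cumulative 62580. Total 62580.
Difference: |30095 − 62580| = 32485.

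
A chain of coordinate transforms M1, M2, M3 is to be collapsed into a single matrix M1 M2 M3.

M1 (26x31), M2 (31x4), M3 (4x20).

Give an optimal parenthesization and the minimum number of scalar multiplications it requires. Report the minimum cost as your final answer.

(M1 (M2 M3)): cost 18600.
((M1 M2) M3): cost 5304.
Optimal: ((M1 M2) M3) with cost 5304.

5304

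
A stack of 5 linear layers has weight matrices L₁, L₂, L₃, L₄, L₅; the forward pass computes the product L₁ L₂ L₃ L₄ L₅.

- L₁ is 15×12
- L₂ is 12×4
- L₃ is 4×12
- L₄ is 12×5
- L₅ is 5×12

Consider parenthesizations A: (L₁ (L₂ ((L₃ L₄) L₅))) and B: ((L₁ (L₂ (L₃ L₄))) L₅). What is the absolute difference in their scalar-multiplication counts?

936

Order A = (L₁ (L₂ ((L₃ L₄) L₅))): (L₃ L₄): 4×12 by 12×5 → 4×5, cost 4·12·5 = 240; ((L₃ L₄) L₅): 4×5 by 5×12 → 4×12, cost 4·5·12 = 240; cumulative 480; (L₂ ((L₃ L₄) L₅)): 12×4 by 4×12 → 12×12, cost 12·4·12 = 576; cumulative 1056; (L₁ (L₂ ((L₃ L₄) L₅))): 15×12 by 12×12 → 15×12, cost 15·12·12 = 2160; cumulative 3216. Total 3216.
Order B = ((L₁ (L₂ (L₃ L₄))) L₅): (L₃ L₄): 4×12 by 12×5 → 4×5, cost 4·12·5 = 240; (L₂ (L₃ L₄)): 12×4 by 4×5 → 12×5, cost 12·4·5 = 240; cumulative 480; (L₁ (L₂ (L₃ L₄))): 15×12 by 12×5 → 15×5, cost 15·12·5 = 900; cumulative 1380; ((L₁ (L₂ (L₃ L₄))) L₅): 15×5 by 5×12 → 15×12, cost 15·5·12 = 900; cumulative 2280. Total 2280.
Difference: |3216 − 2280| = 936.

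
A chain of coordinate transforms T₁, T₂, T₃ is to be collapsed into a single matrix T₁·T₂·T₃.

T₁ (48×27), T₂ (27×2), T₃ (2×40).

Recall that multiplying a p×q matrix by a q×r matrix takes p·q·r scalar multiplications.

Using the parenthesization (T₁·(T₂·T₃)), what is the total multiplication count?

(T₂·T₃): 27×2 by 2×40 → 27×40, cost 27·2·40 = 2160
(T₁·(T₂·T₃)): 48×27 by 27×40 → 48×40, cost 48·27·40 = 51840; cumulative 54000
Total: 54000 scalar multiplications.

54000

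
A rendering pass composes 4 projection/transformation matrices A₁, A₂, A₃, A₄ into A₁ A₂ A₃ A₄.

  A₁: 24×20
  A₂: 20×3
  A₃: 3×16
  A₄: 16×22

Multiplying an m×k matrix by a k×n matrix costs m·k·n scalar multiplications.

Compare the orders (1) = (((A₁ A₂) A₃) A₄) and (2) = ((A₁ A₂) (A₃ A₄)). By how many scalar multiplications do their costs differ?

Order (1) = (((A₁ A₂) A₃) A₄): (A₁ A₂): 24×20 by 20×3 → 24×3, cost 24·20·3 = 1440; ((A₁ A₂) A₃): 24×3 by 3×16 → 24×16, cost 24·3·16 = 1152; cumulative 2592; (((A₁ A₂) A₃) A₄): 24×16 by 16×22 → 24×22, cost 24·16·22 = 8448; cumulative 11040. Total 11040.
Order (2) = ((A₁ A₂) (A₃ A₄)): (A₁ A₂): 24×20 by 20×3 → 24×3, cost 24·20·3 = 1440; (A₃ A₄): 3×16 by 16×22 → 3×22, cost 3·16·22 = 1056; ((A₁ A₂) (A₃ A₄)): 24×3 by 3×22 → 24×22, cost 24·3·22 = 1584; cumulative 4080. Total 4080.
Difference: |11040 − 4080| = 6960.

6960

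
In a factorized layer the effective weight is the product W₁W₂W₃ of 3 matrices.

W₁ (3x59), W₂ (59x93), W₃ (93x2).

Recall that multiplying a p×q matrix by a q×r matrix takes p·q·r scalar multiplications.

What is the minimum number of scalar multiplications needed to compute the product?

11328

Order (W₁(W₂W₃)): (W₂W₃): 59×93 by 93×2 → 59×2, cost 59·93·2 = 10974; (W₁(W₂W₃)): 3×59 by 59×2 → 3×2, cost 3·59·2 = 354; cumulative 11328. Total 11328.
Order ((W₁W₂)W₃): (W₁W₂): 3×59 by 59×93 → 3×93, cost 3·59·93 = 16461; ((W₁W₂)W₃): 3×93 by 93×2 → 3×2, cost 3·93·2 = 558; cumulative 17019. Total 17019.
Minimum: 11328.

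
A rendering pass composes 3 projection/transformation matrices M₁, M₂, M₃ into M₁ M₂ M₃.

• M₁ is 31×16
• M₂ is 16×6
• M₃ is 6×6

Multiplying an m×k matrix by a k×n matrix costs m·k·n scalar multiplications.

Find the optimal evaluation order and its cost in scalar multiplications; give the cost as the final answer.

3552

(M₁ (M₂ M₃)): cost 3552.
((M₁ M₂) M₃): cost 4092.
Optimal: (M₁ (M₂ M₃)) with cost 3552.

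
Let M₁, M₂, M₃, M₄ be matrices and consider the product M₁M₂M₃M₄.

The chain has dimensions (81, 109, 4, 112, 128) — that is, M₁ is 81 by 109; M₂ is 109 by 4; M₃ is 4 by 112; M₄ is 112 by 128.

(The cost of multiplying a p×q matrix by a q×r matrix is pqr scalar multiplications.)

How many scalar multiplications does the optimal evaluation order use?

Adjacent pairs: M₁M₂ = 81·109·4 = 35316; M₂M₃ = 109·4·112 = 48832; M₃M₄ = 4·112·128 = 57344.
Length 3: M₁..M₃: k=1: 0+48832+81·109·112=1037680; k=2: 35316+0+81·4·112=71604 → min 71604 | M₂..M₄: k=2: 0+57344+109·4·128=113152; k=3: 48832+0+109·112·128=1611456 → min 113152.
Length 4: M₁..M₄: k=1: 0+113152+81·109·128=1243264; k=2: 35316+57344+81·4·128=134132; k=3: 71604+0+81·112·128=1232820 → min 134132.
Optimal order: ((M₁M₂)(M₃M₄)) with cost 134132.

134132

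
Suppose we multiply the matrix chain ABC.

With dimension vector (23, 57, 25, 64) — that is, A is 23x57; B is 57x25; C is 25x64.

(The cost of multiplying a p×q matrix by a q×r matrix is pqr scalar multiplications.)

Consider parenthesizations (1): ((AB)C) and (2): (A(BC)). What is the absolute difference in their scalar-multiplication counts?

105529

Order (1) = ((AB)C): (AB): 23×57 by 57×25 → 23×25, cost 23·57·25 = 32775; ((AB)C): 23×25 by 25×64 → 23×64, cost 23·25·64 = 36800; cumulative 69575. Total 69575.
Order (2) = (A(BC)): (BC): 57×25 by 25×64 → 57×64, cost 57·25·64 = 91200; (A(BC)): 23×57 by 57×64 → 23×64, cost 23·57·64 = 83904; cumulative 175104. Total 175104.
Difference: |69575 − 175104| = 105529.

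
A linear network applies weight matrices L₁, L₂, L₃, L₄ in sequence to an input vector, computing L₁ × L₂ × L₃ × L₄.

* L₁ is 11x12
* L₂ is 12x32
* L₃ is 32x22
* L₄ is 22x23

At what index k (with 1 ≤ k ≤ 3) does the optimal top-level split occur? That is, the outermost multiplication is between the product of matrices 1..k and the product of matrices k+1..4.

Adjacent pairs: L₁L₂ = 11·12·32 = 4224; L₂L₃ = 12·32·22 = 8448; L₃L₄ = 32·22·23 = 16192.
Length 3: L₁..L₃: k=1: 0+8448+11·12·22=11352; k=2: 4224+0+11·32·22=11968 → min 11352 | L₂..L₄: k=2: 0+16192+12·32·23=25024; k=3: 8448+0+12·22·23=14520 → min 14520.
Top-level splits: k=1: (L₁..L₁)·(L₂..L₄) → 0+14520+11·12·23 = 17556; k=2: (L₁..L₂)·(L₃..L₄) → 4224+16192+11·32·23 = 28512; k=3: (L₁..L₃)·(L₄..L₄) → 11352+0+11·22·23 = 16918.
Best split is after L₃, i.e. k = 3.

3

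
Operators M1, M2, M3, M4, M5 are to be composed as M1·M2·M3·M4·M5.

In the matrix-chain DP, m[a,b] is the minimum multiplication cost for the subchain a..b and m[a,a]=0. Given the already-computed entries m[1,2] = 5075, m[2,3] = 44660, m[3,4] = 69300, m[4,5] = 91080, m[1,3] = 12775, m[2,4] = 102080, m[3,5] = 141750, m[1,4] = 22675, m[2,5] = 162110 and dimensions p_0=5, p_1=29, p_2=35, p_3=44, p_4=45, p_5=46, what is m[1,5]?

m[1,5] = min over k∈[1,4] of m[1,k]+m[k+1,5]+p_{0}·p_k·p_{5}.
k=1: 0 + 162110 + 5·29·46 = 168780; k=2: 5075 + 141750 + 5·35·46 = 154875; k=3: 12775 + 91080 + 5·44·46 = 113975; k=4: 22675 + 0 + 5·45·46 = 33025.
Minimum: 33025 at k=4.

33025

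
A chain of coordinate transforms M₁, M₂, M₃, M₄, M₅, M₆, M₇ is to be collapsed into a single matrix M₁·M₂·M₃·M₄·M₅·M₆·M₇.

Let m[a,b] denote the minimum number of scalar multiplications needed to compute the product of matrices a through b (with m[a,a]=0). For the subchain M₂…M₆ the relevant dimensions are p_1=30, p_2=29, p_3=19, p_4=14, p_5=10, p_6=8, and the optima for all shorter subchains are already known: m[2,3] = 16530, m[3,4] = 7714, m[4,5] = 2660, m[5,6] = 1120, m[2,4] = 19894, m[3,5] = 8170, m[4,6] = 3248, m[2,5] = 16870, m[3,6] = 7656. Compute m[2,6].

m[2,6] = min over k∈[2,5] of m[2,k]+m[k+1,6]+p_{1}·p_k·p_{6}.
k=2: 0 + 7656 + 30·29·8 = 14616; k=3: 16530 + 3248 + 30·19·8 = 24338; k=4: 19894 + 1120 + 30·14·8 = 24374; k=5: 16870 + 0 + 30·10·8 = 19270.
Minimum: 14616 at k=2.

14616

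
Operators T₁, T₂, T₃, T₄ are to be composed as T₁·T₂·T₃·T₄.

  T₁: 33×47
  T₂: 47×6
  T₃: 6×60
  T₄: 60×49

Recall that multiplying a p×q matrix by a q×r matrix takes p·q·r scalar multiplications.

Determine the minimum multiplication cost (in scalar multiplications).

36648

Adjacent pairs: T₁T₂ = 33·47·6 = 9306; T₂T₃ = 47·6·60 = 16920; T₃T₄ = 6·60·49 = 17640.
Length 3: T₁..T₃: k=1: 0+16920+33·47·60=109980; k=2: 9306+0+33·6·60=21186 → min 21186 | T₂..T₄: k=2: 0+17640+47·6·49=31458; k=3: 16920+0+47·60·49=155100 → min 31458.
Length 4: T₁..T₄: k=1: 0+31458+33·47·49=107457; k=2: 9306+17640+33·6·49=36648; k=3: 21186+0+33·60·49=118206 → min 36648.
Optimal order: ((T₁·T₂)·(T₃·T₄)) with cost 36648.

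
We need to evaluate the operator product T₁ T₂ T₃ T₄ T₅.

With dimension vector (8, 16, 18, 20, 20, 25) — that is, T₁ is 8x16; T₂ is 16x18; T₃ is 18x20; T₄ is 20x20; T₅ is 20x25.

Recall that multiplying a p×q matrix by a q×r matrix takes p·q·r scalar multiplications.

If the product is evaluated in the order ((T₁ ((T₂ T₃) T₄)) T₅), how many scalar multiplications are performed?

18720

(T₂ T₃): 16×18 by 18×20 → 16×20, cost 16·18·20 = 5760
((T₂ T₃) T₄): 16×20 by 20×20 → 16×20, cost 16·20·20 = 6400; cumulative 12160
(T₁ ((T₂ T₃) T₄)): 8×16 by 16×20 → 8×20, cost 8·16·20 = 2560; cumulative 14720
((T₁ ((T₂ T₃) T₄)) T₅): 8×20 by 20×25 → 8×25, cost 8·20·25 = 4000; cumulative 18720
Total: 18720 scalar multiplications.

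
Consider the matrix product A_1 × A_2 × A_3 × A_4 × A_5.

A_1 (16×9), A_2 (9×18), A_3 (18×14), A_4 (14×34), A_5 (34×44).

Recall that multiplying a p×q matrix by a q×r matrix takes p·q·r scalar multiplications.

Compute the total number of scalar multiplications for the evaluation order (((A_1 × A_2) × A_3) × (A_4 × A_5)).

(A_1 × A_2): 16×9 by 9×18 → 16×18, cost 16·9·18 = 2592
((A_1 × A_2) × A_3): 16×18 by 18×14 → 16×14, cost 16·18·14 = 4032; cumulative 6624
(A_4 × A_5): 14×34 by 34×44 → 14×44, cost 14·34·44 = 20944
(((A_1 × A_2) × A_3) × (A_4 × A_5)): 16×14 by 14×44 → 16×44, cost 16·14·44 = 9856; cumulative 37424
Total: 37424 scalar multiplications.

37424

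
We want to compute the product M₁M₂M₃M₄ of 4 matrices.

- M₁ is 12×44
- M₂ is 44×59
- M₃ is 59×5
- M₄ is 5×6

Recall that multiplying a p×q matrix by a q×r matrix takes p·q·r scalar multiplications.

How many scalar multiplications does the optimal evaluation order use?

Adjacent pairs: M₁M₂ = 12·44·59 = 31152; M₂M₃ = 44·59·5 = 12980; M₃M₄ = 59·5·6 = 1770.
Length 3: M₁..M₃: k=1: 0+12980+12·44·5=15620; k=2: 31152+0+12·59·5=34692 → min 15620 | M₂..M₄: k=2: 0+1770+44·59·6=17346; k=3: 12980+0+44·5·6=14300 → min 14300.
Length 4: M₁..M₄: k=1: 0+14300+12·44·6=17468; k=2: 31152+1770+12·59·6=37170; k=3: 15620+0+12·5·6=15980 → min 15980.
Optimal order: ((M₁(M₂M₃))M₄) with cost 15980.

15980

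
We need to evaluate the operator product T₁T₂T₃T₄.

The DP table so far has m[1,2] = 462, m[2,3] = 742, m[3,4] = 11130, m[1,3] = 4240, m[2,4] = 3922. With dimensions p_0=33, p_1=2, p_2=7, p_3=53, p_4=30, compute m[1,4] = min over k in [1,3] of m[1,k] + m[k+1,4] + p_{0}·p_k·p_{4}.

m[1,4] = min over k∈[1,3] of m[1,k]+m[k+1,4]+p_{0}·p_k·p_{4}.
k=1: 0 + 3922 + 33·2·30 = 5902; k=2: 462 + 11130 + 33·7·30 = 18522; k=3: 4240 + 0 + 33·53·30 = 56710.
Minimum: 5902 at k=1.

5902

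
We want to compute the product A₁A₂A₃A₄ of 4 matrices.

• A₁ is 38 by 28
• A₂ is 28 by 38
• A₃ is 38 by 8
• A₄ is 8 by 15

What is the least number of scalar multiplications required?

Adjacent pairs: A₁A₂ = 38·28·38 = 40432; A₂A₃ = 28·38·8 = 8512; A₃A₄ = 38·8·15 = 4560.
Length 3: A₁..A₃: k=1: 0+8512+38·28·8=17024; k=2: 40432+0+38·38·8=51984 → min 17024 | A₂..A₄: k=2: 0+4560+28·38·15=20520; k=3: 8512+0+28·8·15=11872 → min 11872.
Length 4: A₁..A₄: k=1: 0+11872+38·28·15=27832; k=2: 40432+4560+38·38·15=66652; k=3: 17024+0+38·8·15=21584 → min 21584.
Optimal order: ((A₁(A₂A₃))A₄) with cost 21584.

21584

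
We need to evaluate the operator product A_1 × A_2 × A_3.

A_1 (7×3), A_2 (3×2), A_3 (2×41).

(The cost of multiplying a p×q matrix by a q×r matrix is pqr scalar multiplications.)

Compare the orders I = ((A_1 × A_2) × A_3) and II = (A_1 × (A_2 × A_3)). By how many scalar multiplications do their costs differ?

Order I = ((A_1 × A_2) × A_3): (A_1 × A_2): 7×3 by 3×2 → 7×2, cost 7·3·2 = 42; ((A_1 × A_2) × A_3): 7×2 by 2×41 → 7×41, cost 7·2·41 = 574; cumulative 616. Total 616.
Order II = (A_1 × (A_2 × A_3)): (A_2 × A_3): 3×2 by 2×41 → 3×41, cost 3·2·41 = 246; (A_1 × (A_2 × A_3)): 7×3 by 3×41 → 7×41, cost 7·3·41 = 861; cumulative 1107. Total 1107.
Difference: |616 − 1107| = 491.

491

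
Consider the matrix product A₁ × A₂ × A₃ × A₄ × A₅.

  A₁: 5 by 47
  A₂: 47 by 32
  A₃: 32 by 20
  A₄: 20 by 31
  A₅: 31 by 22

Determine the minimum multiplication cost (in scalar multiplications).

17230

Adjacent pairs: A₁A₂ = 5·47·32 = 7520; A₂A₃ = 47·32·20 = 30080; A₃A₄ = 32·20·31 = 19840; A₄A₅ = 20·31·22 = 13640.
Length 3: A₁..A₃: k=1: 0+30080+5·47·20=34780; k=2: 7520+0+5·32·20=10720 → min 10720 | A₂..A₄: k=2: 0+19840+47·32·31=66464; k=3: 30080+0+47·20·31=59220 → min 59220 | A₃..A₅: k=3: 0+13640+32·20·22=27720; k=4: 19840+0+32·31·22=41664 → min 27720.
Length 4: A₁..A₄: k=1: 0+59220+5·47·31=66505; k=2: 7520+19840+5·32·31=32320; k=3: 10720+0+5·20·31=13820 → min 13820 | A₂..A₅: k=2: 0+27720+47·32·22=60808; k=3: 30080+13640+47·20·22=64400; k=4: 59220+0+47·31·22=91274 → min 60808.
Length 5: A₁..A₅: k=1: 0+60808+5·47·22=65978; k=2: 7520+27720+5·32·22=38760; k=3: 10720+13640+5·20·22=26560; k=4: 13820+0+5·31·22=17230 → min 17230.
Optimal order: ((((A₁ × A₂) × A₃) × A₄) × A₅) with cost 17230.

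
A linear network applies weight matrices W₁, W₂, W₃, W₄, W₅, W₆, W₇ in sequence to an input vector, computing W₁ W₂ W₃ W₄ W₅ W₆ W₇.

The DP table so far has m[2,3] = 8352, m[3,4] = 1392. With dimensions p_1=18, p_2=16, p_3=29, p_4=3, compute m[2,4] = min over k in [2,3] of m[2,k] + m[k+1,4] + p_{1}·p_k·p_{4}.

m[2,4] = min over k∈[2,3] of m[2,k]+m[k+1,4]+p_{1}·p_k·p_{4}.
k=2: 0 + 1392 + 18·16·3 = 2256; k=3: 8352 + 0 + 18·29·3 = 9918.
Minimum: 2256 at k=2.

2256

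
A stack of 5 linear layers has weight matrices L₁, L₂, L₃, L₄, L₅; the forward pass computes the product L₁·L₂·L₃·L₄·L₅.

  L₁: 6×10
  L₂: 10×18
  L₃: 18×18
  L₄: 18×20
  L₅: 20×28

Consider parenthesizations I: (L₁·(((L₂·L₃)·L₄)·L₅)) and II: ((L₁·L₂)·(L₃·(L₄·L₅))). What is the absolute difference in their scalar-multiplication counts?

Order I = (L₁·(((L₂·L₃)·L₄)·L₅)): (L₂·L₃): 10×18 by 18×18 → 10×18, cost 10·18·18 = 3240; ((L₂·L₃)·L₄): 10×18 by 18×20 → 10×20, cost 10·18·20 = 3600; cumulative 6840; (((L₂·L₃)·L₄)·L₅): 10×20 by 20×28 → 10×28, cost 10·20·28 = 5600; cumulative 12440; (L₁·(((L₂·L₃)·L₄)·L₅)): 6×10 by 10×28 → 6×28, cost 6·10·28 = 1680; cumulative 14120. Total 14120.
Order II = ((L₁·L₂)·(L₃·(L₄·L₅))): (L₁·L₂): 6×10 by 10×18 → 6×18, cost 6·10·18 = 1080; (L₄·L₅): 18×20 by 20×28 → 18×28, cost 18·20·28 = 10080; (L₃·(L₄·L₅)): 18×18 by 18×28 → 18×28, cost 18·18·28 = 9072; cumulative 19152; ((L₁·L₂)·(L₃·(L₄·L₅))): 6×18 by 18×28 → 6×28, cost 6·18·28 = 3024; cumulative 23256. Total 23256.
Difference: |14120 − 23256| = 9136.

9136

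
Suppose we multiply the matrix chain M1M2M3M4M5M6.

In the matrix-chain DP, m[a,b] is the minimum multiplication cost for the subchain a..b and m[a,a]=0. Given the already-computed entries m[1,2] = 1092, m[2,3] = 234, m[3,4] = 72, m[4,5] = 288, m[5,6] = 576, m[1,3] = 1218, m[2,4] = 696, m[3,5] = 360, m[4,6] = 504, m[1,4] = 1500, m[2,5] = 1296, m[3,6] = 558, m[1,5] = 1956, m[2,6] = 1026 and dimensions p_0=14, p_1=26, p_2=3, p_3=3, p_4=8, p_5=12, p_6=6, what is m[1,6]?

1902

m[1,6] = min over k∈[1,5] of m[1,k]+m[k+1,6]+p_{0}·p_k·p_{6}.
k=1: 0 + 1026 + 14·26·6 = 3210; k=2: 1092 + 558 + 14·3·6 = 1902; k=3: 1218 + 504 + 14·3·6 = 1974; k=4: 1500 + 576 + 14·8·6 = 2748; k=5: 1956 + 0 + 14·12·6 = 2964.
Minimum: 1902 at k=2.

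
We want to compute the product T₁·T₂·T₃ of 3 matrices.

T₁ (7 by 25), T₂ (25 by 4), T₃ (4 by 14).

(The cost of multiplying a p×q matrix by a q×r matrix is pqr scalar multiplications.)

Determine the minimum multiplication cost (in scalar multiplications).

1092

Order (T₁·(T₂·T₃)): (T₂·T₃): 25×4 by 4×14 → 25×14, cost 25·4·14 = 1400; (T₁·(T₂·T₃)): 7×25 by 25×14 → 7×14, cost 7·25·14 = 2450; cumulative 3850. Total 3850.
Order ((T₁·T₂)·T₃): (T₁·T₂): 7×25 by 25×4 → 7×4, cost 7·25·4 = 700; ((T₁·T₂)·T₃): 7×4 by 4×14 → 7×14, cost 7·4·14 = 392; cumulative 1092. Total 1092.
Minimum: 1092.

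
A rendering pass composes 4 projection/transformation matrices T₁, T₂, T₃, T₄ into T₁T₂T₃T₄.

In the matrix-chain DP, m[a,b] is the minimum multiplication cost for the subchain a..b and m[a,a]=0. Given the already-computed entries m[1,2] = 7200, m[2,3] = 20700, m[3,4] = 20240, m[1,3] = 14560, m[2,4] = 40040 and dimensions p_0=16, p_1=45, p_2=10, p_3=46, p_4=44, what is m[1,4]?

m[1,4] = min over k∈[1,3] of m[1,k]+m[k+1,4]+p_{0}·p_k·p_{4}.
k=1: 0 + 40040 + 16·45·44 = 71720; k=2: 7200 + 20240 + 16·10·44 = 34480; k=3: 14560 + 0 + 16·46·44 = 46944.
Minimum: 34480 at k=2.

34480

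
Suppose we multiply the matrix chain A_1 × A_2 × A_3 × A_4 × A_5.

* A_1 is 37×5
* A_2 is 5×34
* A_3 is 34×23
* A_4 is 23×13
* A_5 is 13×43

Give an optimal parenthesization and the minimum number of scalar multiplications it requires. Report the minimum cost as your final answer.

Adjacent pairs: A_1A_2 = 37·5·34 = 6290; A_2A_3 = 5·34·23 = 3910; A_3A_4 = 34·23·13 = 10166; A_4A_5 = 23·13·43 = 12857.
Length 3: A_1..A_3: k=1: 0+3910+37·5·23=8165; k=2: 6290+0+37·34·23=35224 → min 8165 | A_2..A_4: k=2: 0+10166+5·34·13=12376; k=3: 3910+0+5·23·13=5405 → min 5405 | A_3..A_5: k=3: 0+12857+34·23·43=46483; k=4: 10166+0+34·13·43=29172 → min 29172.
Length 4: A_1..A_4: k=1: 0+5405+37·5·13=7810; k=2: 6290+10166+37·34·13=32810; k=3: 8165+0+37·23·13=19228 → min 7810 | A_2..A_5: k=2: 0+29172+5·34·43=36482; k=3: 3910+12857+5·23·43=21712; k=4: 5405+0+5·13·43=8200 → min 8200.
Length 5: A_1..A_5: k=1: 0+8200+37·5·43=16155; k=2: 6290+29172+37·34·43=89556; k=3: 8165+12857+37·23·43=57615; k=4: 7810+0+37·13·43=28493 → min 16155.
Optimal parenthesization: (A_1 × (((A_2 × A_3) × A_4) × A_5)) with cost 16155.

16155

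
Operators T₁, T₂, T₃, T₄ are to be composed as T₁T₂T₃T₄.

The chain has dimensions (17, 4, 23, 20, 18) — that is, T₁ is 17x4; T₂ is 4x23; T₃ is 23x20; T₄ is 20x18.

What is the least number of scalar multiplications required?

4504

Adjacent pairs: T₁T₂ = 17·4·23 = 1564; T₂T₃ = 4·23·20 = 1840; T₃T₄ = 23·20·18 = 8280.
Length 3: T₁..T₃: k=1: 0+1840+17·4·20=3200; k=2: 1564+0+17·23·20=9384 → min 3200 | T₂..T₄: k=2: 0+8280+4·23·18=9936; k=3: 1840+0+4·20·18=3280 → min 3280.
Length 4: T₁..T₄: k=1: 0+3280+17·4·18=4504; k=2: 1564+8280+17·23·18=16882; k=3: 3200+0+17·20·18=9320 → min 4504.
Optimal order: (T₁((T₂T₃)T₄)) with cost 4504.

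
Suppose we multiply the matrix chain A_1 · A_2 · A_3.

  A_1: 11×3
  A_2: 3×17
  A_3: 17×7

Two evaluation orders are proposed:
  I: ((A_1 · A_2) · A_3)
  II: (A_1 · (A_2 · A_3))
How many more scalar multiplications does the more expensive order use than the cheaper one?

Order I = ((A_1 · A_2) · A_3): (A_1 · A_2): 11×3 by 3×17 → 11×17, cost 11·3·17 = 561; ((A_1 · A_2) · A_3): 11×17 by 17×7 → 11×7, cost 11·17·7 = 1309; cumulative 1870. Total 1870.
Order II = (A_1 · (A_2 · A_3)): (A_2 · A_3): 3×17 by 17×7 → 3×7, cost 3·17·7 = 357; (A_1 · (A_2 · A_3)): 11×3 by 3×7 → 11×7, cost 11·3·7 = 231; cumulative 588. Total 588.
Difference: |1870 − 588| = 1282.

1282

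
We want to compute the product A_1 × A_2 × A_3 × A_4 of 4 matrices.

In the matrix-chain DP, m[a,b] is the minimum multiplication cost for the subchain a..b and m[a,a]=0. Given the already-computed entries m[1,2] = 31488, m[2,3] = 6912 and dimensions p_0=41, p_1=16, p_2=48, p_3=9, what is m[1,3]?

12816

m[1,3] = min over k∈[1,2] of m[1,k]+m[k+1,3]+p_{0}·p_k·p_{3}.
k=1: 0 + 6912 + 41·16·9 = 12816; k=2: 31488 + 0 + 41·48·9 = 49200.
Minimum: 12816 at k=1.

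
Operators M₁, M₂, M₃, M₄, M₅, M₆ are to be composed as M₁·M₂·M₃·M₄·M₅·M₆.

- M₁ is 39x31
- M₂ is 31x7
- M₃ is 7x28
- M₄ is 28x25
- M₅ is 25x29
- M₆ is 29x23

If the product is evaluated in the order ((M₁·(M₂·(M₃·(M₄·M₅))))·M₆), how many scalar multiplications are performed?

(M₄·M₅): 28×25 by 25×29 → 28×29, cost 28·25·29 = 20300
(M₃·(M₄·M₅)): 7×28 by 28×29 → 7×29, cost 7·28·29 = 5684; cumulative 25984
(M₂·(M₃·(M₄·M₅))): 31×7 by 7×29 → 31×29, cost 31·7·29 = 6293; cumulative 32277
(M₁·(M₂·(M₃·(M₄·M₅)))): 39×31 by 31×29 → 39×29, cost 39·31·29 = 35061; cumulative 67338
((M₁·(M₂·(M₃·(M₄·M₅))))·M₆): 39×29 by 29×23 → 39×23, cost 39·29·23 = 26013; cumulative 93351
Total: 93351 scalar multiplications.

93351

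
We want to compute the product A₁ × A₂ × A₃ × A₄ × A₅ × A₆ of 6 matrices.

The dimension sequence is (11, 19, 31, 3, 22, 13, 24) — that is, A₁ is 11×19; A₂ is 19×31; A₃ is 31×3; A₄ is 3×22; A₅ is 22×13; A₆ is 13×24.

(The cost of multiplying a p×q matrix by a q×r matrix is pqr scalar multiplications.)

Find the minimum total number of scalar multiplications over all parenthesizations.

Adjacent pairs: A₁A₂ = 11·19·31 = 6479; A₂A₃ = 19·31·3 = 1767; A₃A₄ = 31·3·22 = 2046; A₄A₅ = 3·22·13 = 858; A₅A₆ = 22·13·24 = 6864.
Length 3: A₁..A₃: k=1: 0+1767+11·19·3=2394; k=2: 6479+0+11·31·3=7502 → min 2394 | A₂..A₄: k=2: 0+2046+19·31·22=15004; k=3: 1767+0+19·3·22=3021 → min 3021 | A₃..A₅: k=3: 0+858+31·3·13=2067; k=4: 2046+0+31·22·13=10912 → min 2067 | A₄..A₆: k=4: 0+6864+3·22·24=8448; k=5: 858+0+3·13·24=1794 → min 1794.
Length 4: A₁..A₄: k=1: 0+3021+11·19·22=7619; k=2: 6479+2046+11·31·22=16027; k=3: 2394+0+11·3·22=3120 → min 3120 | A₂..A₅: k=2: 0+2067+19·31·13=9724; k=3: 1767+858+19·3·13=3366; k=4: 3021+0+19·22·13=8455 → min 3366 | A₃..A₆: k=3: 0+1794+31·3·24=4026; k=4: 2046+6864+31·22·24=25278; k=5: 2067+0+31·13·24=11739 → min 4026.
Length 5: A₁..A₅: k=1: 0+3366+11·19·13=6083; k=2: 6479+2067+11·31·13=12979; k=3: 2394+858+11·3·13=3681; k=4: 3120+0+11·22·13=6266 → min 3681 | A₂..A₆: k=2: 0+4026+19·31·24=18162; k=3: 1767+1794+19·3·24=4929; k=4: 3021+6864+19·22·24=19917; k=5: 3366+0+19·13·24=9294 → min 4929.
Length 6: A₁..A₆: k=1: 0+4929+11·19·24=9945; k=2: 6479+4026+11·31·24=18689; k=3: 2394+1794+11·3·24=4980; k=4: 3120+6864+11·22·24=15792; k=5: 3681+0+11·13·24=7113 → min 4980.
Optimal order: ((A₁ × (A₂ × A₃)) × ((A₄ × A₅) × A₆)) with cost 4980.

4980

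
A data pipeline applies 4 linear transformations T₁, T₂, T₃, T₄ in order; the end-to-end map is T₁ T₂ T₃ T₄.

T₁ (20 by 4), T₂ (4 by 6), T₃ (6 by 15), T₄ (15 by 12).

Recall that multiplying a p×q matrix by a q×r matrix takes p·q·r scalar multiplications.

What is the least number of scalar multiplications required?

2040

Adjacent pairs: T₁T₂ = 20·4·6 = 480; T₂T₃ = 4·6·15 = 360; T₃T₄ = 6·15·12 = 1080.
Length 3: T₁..T₃: k=1: 0+360+20·4·15=1560; k=2: 480+0+20·6·15=2280 → min 1560 | T₂..T₄: k=2: 0+1080+4·6·12=1368; k=3: 360+0+4·15·12=1080 → min 1080.
Length 4: T₁..T₄: k=1: 0+1080+20·4·12=2040; k=2: 480+1080+20·6·12=3000; k=3: 1560+0+20·15·12=5160 → min 2040.
Optimal order: (T₁ ((T₂ T₃) T₄)) with cost 2040.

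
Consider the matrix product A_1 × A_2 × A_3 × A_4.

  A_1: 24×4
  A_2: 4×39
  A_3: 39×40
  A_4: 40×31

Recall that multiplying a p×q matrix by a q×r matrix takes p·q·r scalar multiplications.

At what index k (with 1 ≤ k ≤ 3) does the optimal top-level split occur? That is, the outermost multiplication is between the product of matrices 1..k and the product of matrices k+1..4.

Adjacent pairs: A_1A_2 = 24·4·39 = 3744; A_2A_3 = 4·39·40 = 6240; A_3A_4 = 39·40·31 = 48360.
Length 3: A_1..A_3: k=1: 0+6240+24·4·40=10080; k=2: 3744+0+24·39·40=41184 → min 10080 | A_2..A_4: k=2: 0+48360+4·39·31=53196; k=3: 6240+0+4·40·31=11200 → min 11200.
Top-level splits: k=1: (A_1..A_1)·(A_2..A_4) → 0+11200+24·4·31 = 14176; k=2: (A_1..A_2)·(A_3..A_4) → 3744+48360+24·39·31 = 81120; k=3: (A_1..A_3)·(A_4..A_4) → 10080+0+24·40·31 = 39840.
Best split is after A_1, i.e. k = 1.

1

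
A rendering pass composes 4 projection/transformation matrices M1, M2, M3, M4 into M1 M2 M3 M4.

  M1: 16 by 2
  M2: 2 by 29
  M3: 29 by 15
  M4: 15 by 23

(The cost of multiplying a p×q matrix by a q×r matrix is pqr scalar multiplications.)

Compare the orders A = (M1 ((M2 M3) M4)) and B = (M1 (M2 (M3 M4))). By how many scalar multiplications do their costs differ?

Order A = (M1 ((M2 M3) M4)): (M2 M3): 2×29 by 29×15 → 2×15, cost 2·29·15 = 870; ((M2 M3) M4): 2×15 by 15×23 → 2×23, cost 2·15·23 = 690; cumulative 1560; (M1 ((M2 M3) M4)): 16×2 by 2×23 → 16×23, cost 16·2·23 = 736; cumulative 2296. Total 2296.
Order B = (M1 (M2 (M3 M4))): (M3 M4): 29×15 by 15×23 → 29×23, cost 29·15·23 = 10005; (M2 (M3 M4)): 2×29 by 29×23 → 2×23, cost 2·29·23 = 1334; cumulative 11339; (M1 (M2 (M3 M4))): 16×2 by 2×23 → 16×23, cost 16·2·23 = 736; cumulative 12075. Total 12075.
Difference: |2296 − 12075| = 9779.

9779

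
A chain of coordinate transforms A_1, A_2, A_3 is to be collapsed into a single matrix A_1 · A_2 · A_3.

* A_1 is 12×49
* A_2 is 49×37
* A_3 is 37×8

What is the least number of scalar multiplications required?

19208

Order (A_1 · (A_2 · A_3)): (A_2 · A_3): 49×37 by 37×8 → 49×8, cost 49·37·8 = 14504; (A_1 · (A_2 · A_3)): 12×49 by 49×8 → 12×8, cost 12·49·8 = 4704; cumulative 19208. Total 19208.
Order ((A_1 · A_2) · A_3): (A_1 · A_2): 12×49 by 49×37 → 12×37, cost 12·49·37 = 21756; ((A_1 · A_2) · A_3): 12×37 by 37×8 → 12×8, cost 12·37·8 = 3552; cumulative 25308. Total 25308.
Minimum: 19208.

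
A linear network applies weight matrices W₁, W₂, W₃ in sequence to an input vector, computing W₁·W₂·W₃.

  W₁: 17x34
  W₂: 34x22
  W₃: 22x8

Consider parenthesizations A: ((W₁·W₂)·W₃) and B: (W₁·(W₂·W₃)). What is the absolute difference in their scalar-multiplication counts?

Order A = ((W₁·W₂)·W₃): (W₁·W₂): 17×34 by 34×22 → 17×22, cost 17·34·22 = 12716; ((W₁·W₂)·W₃): 17×22 by 22×8 → 17×8, cost 17·22·8 = 2992; cumulative 15708. Total 15708.
Order B = (W₁·(W₂·W₃)): (W₂·W₃): 34×22 by 22×8 → 34×8, cost 34·22·8 = 5984; (W₁·(W₂·W₃)): 17×34 by 34×8 → 17×8, cost 17·34·8 = 4624; cumulative 10608. Total 10608.
Difference: |15708 − 10608| = 5100.

5100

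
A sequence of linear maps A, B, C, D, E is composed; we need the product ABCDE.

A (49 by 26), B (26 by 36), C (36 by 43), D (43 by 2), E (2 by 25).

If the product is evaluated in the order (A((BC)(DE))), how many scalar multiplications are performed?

102198

(BC): 26×36 by 36×43 → 26×43, cost 26·36·43 = 40248
(DE): 43×2 by 2×25 → 43×25, cost 43·2·25 = 2150
((BC)(DE)): 26×43 by 43×25 → 26×25, cost 26·43·25 = 27950; cumulative 70348
(A((BC)(DE))): 49×26 by 26×25 → 49×25, cost 49·26·25 = 31850; cumulative 102198
Total: 102198 scalar multiplications.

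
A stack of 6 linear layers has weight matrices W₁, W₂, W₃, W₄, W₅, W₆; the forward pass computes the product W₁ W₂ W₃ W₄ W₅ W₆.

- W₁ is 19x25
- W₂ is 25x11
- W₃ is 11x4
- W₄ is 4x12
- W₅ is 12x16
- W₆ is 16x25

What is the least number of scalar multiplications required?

Adjacent pairs: W₁W₂ = 19·25·11 = 5225; W₂W₃ = 25·11·4 = 1100; W₃W₄ = 11·4·12 = 528; W₄W₅ = 4·12·16 = 768; W₅W₆ = 12·16·25 = 4800.
Length 3: W₁..W₃: k=1: 0+1100+19·25·4=3000; k=2: 5225+0+19·11·4=6061 → min 3000 | W₂..W₄: k=2: 0+528+25·11·12=3828; k=3: 1100+0+25·4·12=2300 → min 2300 | W₃..W₅: k=3: 0+768+11·4·16=1472; k=4: 528+0+11·12·16=2640 → min 1472 | W₄..W₆: k=4: 0+4800+4·12·25=6000; k=5: 768+0+4·16·25=2368 → min 2368.
Length 4: W₁..W₄: k=1: 0+2300+19·25·12=8000; k=2: 5225+528+19·11·12=8261; k=3: 3000+0+19·4·12=3912 → min 3912 | W₂..W₅: k=2: 0+1472+25·11·16=5872; k=3: 1100+768+25·4·16=3468; k=4: 2300+0+25·12·16=7100 → min 3468 | W₃..W₆: k=3: 0+2368+11·4·25=3468; k=4: 528+4800+11·12·25=8628; k=5: 1472+0+11·16·25=5872 → min 3468.
Length 5: W₁..W₅: k=1: 0+3468+19·25·16=11068; k=2: 5225+1472+19·11·16=10041; k=3: 3000+768+19·4·16=4984; k=4: 3912+0+19·12·16=7560 → min 4984 | W₂..W₆: k=2: 0+3468+25·11·25=10343; k=3: 1100+2368+25·4·25=5968; k=4: 2300+4800+25·12·25=14600; k=5: 3468+0+25·16·25=13468 → min 5968.
Length 6: W₁..W₆: k=1: 0+5968+19·25·25=17843; k=2: 5225+3468+19·11·25=13918; k=3: 3000+2368+19·4·25=7268; k=4: 3912+4800+19·12·25=14412; k=5: 4984+0+19·16·25=12584 → min 7268.
Optimal order: ((W₁ (W₂ W₃)) ((W₄ W₅) W₆)) with cost 7268.

7268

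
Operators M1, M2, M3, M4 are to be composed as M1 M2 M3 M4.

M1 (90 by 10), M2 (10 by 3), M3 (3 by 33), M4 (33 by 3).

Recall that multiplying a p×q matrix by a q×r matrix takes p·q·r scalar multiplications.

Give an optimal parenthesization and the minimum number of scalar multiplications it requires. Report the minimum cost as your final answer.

3087

Adjacent pairs: M1M2 = 90·10·3 = 2700; M2M3 = 10·3·33 = 990; M3M4 = 3·33·3 = 297.
Length 3: M1..M3: k=1: 0+990+90·10·33=30690; k=2: 2700+0+90·3·33=11610 → min 11610 | M2..M4: k=2: 0+297+10·3·3=387; k=3: 990+0+10·33·3=1980 → min 387.
Length 4: M1..M4: k=1: 0+387+90·10·3=3087; k=2: 2700+297+90·3·3=3807; k=3: 11610+0+90·33·3=20520 → min 3087.
Optimal parenthesization: (M1 (M2 (M3 M4))) with cost 3087.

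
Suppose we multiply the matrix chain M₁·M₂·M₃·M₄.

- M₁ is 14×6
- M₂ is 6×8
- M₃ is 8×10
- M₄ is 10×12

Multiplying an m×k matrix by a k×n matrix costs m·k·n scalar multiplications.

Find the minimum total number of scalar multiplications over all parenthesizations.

2208

Adjacent pairs: M₁M₂ = 14·6·8 = 672; M₂M₃ = 6·8·10 = 480; M₃M₄ = 8·10·12 = 960.
Length 3: M₁..M₃: k=1: 0+480+14·6·10=1320; k=2: 672+0+14·8·10=1792 → min 1320 | M₂..M₄: k=2: 0+960+6·8·12=1536; k=3: 480+0+6·10·12=1200 → min 1200.
Length 4: M₁..M₄: k=1: 0+1200+14·6·12=2208; k=2: 672+960+14·8·12=2976; k=3: 1320+0+14·10·12=3000 → min 2208.
Optimal order: (M₁·((M₂·M₃)·M₄)) with cost 2208.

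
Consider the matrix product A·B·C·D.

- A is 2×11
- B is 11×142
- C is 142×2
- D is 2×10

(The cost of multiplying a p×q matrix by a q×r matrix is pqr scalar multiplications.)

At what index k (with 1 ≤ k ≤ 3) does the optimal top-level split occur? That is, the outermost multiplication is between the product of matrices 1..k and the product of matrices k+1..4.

Adjacent pairs: AB = 2·11·142 = 3124; BC = 11·142·2 = 3124; CD = 142·2·10 = 2840.
Length 3: A..C: k=1: 0+3124+2·11·2=3168; k=2: 3124+0+2·142·2=3692 → min 3168 | B..D: k=2: 0+2840+11·142·10=18460; k=3: 3124+0+11·2·10=3344 → min 3344.
Top-level splits: k=1: (A..A)·(B..D) → 0+3344+2·11·10 = 3564; k=2: (A..B)·(C..D) → 3124+2840+2·142·10 = 8804; k=3: (A..C)·(D..D) → 3168+0+2·2·10 = 3208.
Best split is after C, i.e. k = 3.

3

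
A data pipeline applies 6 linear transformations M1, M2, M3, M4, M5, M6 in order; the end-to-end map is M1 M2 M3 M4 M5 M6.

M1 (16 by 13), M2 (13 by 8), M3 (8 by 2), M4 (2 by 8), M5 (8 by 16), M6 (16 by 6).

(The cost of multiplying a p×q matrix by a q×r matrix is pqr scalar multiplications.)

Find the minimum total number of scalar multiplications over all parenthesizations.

Adjacent pairs: M1M2 = 16·13·8 = 1664; M2M3 = 13·8·2 = 208; M3M4 = 8·2·8 = 128; M4M5 = 2·8·16 = 256; M5M6 = 8·16·6 = 768.
Length 3: M1..M3: k=1: 0+208+16·13·2=624; k=2: 1664+0+16·8·2=1920 → min 624 | M2..M4: k=2: 0+128+13·8·8=960; k=3: 208+0+13·2·8=416 → min 416 | M3..M5: k=3: 0+256+8·2·16=512; k=4: 128+0+8·8·16=1152 → min 512 | M4..M6: k=4: 0+768+2·8·6=864; k=5: 256+0+2·16·6=448 → min 448.
Length 4: M1..M4: k=1: 0+416+16·13·8=2080; k=2: 1664+128+16·8·8=2816; k=3: 624+0+16·2·8=880 → min 880 | M2..M5: k=2: 0+512+13·8·16=2176; k=3: 208+256+13·2·16=880; k=4: 416+0+13·8·16=2080 → min 880 | M3..M6: k=3: 0+448+8·2·6=544; k=4: 128+768+8·8·6=1280; k=5: 512+0+8·16·6=1280 → min 544.
Length 5: M1..M5: k=1: 0+880+16·13·16=4208; k=2: 1664+512+16·8·16=4224; k=3: 624+256+16·2·16=1392; k=4: 880+0+16·8·16=2928 → min 1392 | M2..M6: k=2: 0+544+13·8·6=1168; k=3: 208+448+13·2·6=812; k=4: 416+768+13·8·6=1808; k=5: 880+0+13·16·6=2128 → min 812.
Length 6: M1..M6: k=1: 0+812+16·13·6=2060; k=2: 1664+544+16·8·6=2976; k=3: 624+448+16·2·6=1264; k=4: 880+768+16·8·6=2416; k=5: 1392+0+16·16·6=2928 → min 1264.
Optimal order: ((M1 (M2 M3)) ((M4 M5) M6)) with cost 1264.

1264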